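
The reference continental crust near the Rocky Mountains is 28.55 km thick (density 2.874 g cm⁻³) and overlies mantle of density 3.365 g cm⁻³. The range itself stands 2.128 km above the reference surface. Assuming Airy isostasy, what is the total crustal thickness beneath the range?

43.1 km

Root depth r = h ρ_c / (ρ_m − ρ_c) = 2.128 km × 2.874 / 0.491 = 12.46 km.
Total thickness = T + h + r = 28.55 km + 2.128 km + 12.46 km = 43.1 km.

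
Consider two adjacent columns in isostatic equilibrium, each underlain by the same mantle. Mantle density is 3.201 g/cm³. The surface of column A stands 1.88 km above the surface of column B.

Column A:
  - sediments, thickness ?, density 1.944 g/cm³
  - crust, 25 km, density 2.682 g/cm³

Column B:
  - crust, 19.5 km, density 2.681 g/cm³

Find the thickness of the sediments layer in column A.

2.53 km

Take the compensation level at the base of the deeper column (depth z_c below the surface of column A) and equate Σ ρ_i t_i down to z_c; mantle fills any gap and the z_c terms cancel.
Column A: x×1.944 + 25×2.682 + (z_c − 25 − x)×3.201
Column B: 1.88×0 + 19.5×2.681 + (z_c − 1.88 − 19.5)×3.201
The z_c×3.201 term appears on both sides and cancels. Collect the known terms of each column as K = Σ(ρt)_known − 3.201 × (depth of known layers): K_A = 67.05 − 3.201×25 = −12.975; K_B = 52.2795 − 3.201×(1.88 + 19.5) = −16.15788.
Balance: K_A − x×(3.201 − 1.944) = K_B, so x = (K_A − K_B)/(3.201 − 1.944) = 3.18288/1.257 = 2.53 km.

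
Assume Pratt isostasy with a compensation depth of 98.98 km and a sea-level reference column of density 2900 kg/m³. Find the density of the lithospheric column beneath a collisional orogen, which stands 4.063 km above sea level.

2790 kg/m³

Pratt balance: ρ_ref D = ρ (D + h).
ρ = ρ_ref D/(D + h) = 2900 × 98.98 km/(98.98 km + 4.063 km) = 2790 kg/m³.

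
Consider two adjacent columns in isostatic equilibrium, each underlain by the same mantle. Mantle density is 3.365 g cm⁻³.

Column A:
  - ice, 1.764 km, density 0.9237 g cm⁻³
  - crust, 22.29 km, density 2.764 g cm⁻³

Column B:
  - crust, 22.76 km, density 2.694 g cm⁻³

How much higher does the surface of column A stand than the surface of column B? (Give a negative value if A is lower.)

0.722 km

For any compensation level in the mantle, the mantle terms cancel and isostasy reduces to e = (Σt_A − Σt_B) − (Σ(ρt)_A − Σ(ρt)_B) / ρ_m.
Σt_A = 24.054 km; Σt_B = 22.76 km; Σ(ρt)_A = 63.2389668; Σ(ρt)_B = 61.31544 (in km·g cm⁻³).
e = (24.054 − 22.76) − (63.2389668 − 61.31544) / 3.365 = 0.722 km.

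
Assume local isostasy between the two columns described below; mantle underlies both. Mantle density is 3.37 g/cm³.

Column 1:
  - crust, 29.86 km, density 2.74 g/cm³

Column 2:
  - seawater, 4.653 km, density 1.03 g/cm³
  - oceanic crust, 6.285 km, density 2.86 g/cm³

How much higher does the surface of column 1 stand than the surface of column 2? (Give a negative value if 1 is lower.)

1.4 km

For any compensation level in the mantle, the mantle terms cancel and isostasy reduces to e = (Σt_1 − Σt_2) − (Σ(ρt)_1 − Σ(ρt)_2) / ρ_m.
Σt_1 = 29.86 km; Σt_2 = 10.938 km; Σ(ρt)_1 = 81.8164; Σ(ρt)_2 = 22.76769 (in km·g/cm³).
e = (29.86 − 10.938) − (81.8164 − 22.76769) / 3.37 = 1.4 km.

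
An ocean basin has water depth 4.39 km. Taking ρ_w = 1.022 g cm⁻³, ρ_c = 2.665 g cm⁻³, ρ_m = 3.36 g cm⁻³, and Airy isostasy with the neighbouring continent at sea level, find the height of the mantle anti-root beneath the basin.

10.4 km

By Archimedes' principle applied to the lithosphere: replacing crust with seawater at the top is compensated by replacing crust with mantle at the base: d (ρ_c − ρ_w) = a (ρ_m − ρ_c).
a = d (ρ_c − ρ_w)/(ρ_m − ρ_c) = 4.39 km × 1.643/0.695 = 10.4 km.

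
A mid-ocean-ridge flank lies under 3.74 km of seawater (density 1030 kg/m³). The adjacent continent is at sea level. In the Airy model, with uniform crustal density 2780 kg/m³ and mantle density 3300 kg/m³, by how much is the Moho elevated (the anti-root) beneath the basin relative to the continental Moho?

In Airy isostatic equilibrium: replacing crust with seawater at the top is compensated by replacing crust with mantle at the base: d (ρ_c − ρ_w) = a (ρ_m − ρ_c).
a = d (ρ_c − ρ_w)/(ρ_m − ρ_c) = 3.74 km × 1750/520 = 12.6 km.

12.6 km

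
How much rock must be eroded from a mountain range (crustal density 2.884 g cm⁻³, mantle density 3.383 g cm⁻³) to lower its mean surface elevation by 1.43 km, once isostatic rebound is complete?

9.69 km

Net drop Δ = e − u = e − e ρ_c/ρ_m = e (ρ_m − ρ_c)/ρ_m.
e = Δ ρ_m/(ρ_m − ρ_c) = 1.43 km × 3.383/0.499 = 9.69 km.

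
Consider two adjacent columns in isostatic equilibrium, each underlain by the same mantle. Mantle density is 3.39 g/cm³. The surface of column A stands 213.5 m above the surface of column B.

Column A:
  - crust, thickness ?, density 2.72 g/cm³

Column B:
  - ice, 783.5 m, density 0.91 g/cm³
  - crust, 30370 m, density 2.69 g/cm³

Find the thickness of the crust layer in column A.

35700 m

Take the compensation level at the base of the deeper column (depth z_c below the surface of column A) and equate Σ ρ_i t_i down to z_c; mantle fills any gap and the z_c terms cancel.
Column A: x×2.72 + (z_c − 0 − x)×3.39
Column B: 213.5×0 + 783.5×0.91 + 30370×2.69 + (z_c − 213.5 − 31153.5)×3.39
The z_c×3.39 term appears on both sides and cancels. Collect the known terms of each column as K = Σ(ρt)_known − 3.39 × (depth of known layers): K_A = 0 − 3.39×0 = 0; K_B = 82408.285 − 3.39×(213.5 + 31153.5) = −23925.845.
Balance: K_A − x×(3.39 − 2.72) = K_B, so x = (K_A − K_B)/(3.39 − 2.72) = 23925.8/0.67 = 35700 m.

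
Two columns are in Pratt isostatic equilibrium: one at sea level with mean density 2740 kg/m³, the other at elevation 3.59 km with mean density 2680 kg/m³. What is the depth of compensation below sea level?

ρ_ref D = ρ (D + h) → D (ρ_ref − ρ) = ρ h.
D = ρ h/(ρ_ref − ρ) = 2680 × 3.59 km/(2740 − 2680) = 160 km.

160 km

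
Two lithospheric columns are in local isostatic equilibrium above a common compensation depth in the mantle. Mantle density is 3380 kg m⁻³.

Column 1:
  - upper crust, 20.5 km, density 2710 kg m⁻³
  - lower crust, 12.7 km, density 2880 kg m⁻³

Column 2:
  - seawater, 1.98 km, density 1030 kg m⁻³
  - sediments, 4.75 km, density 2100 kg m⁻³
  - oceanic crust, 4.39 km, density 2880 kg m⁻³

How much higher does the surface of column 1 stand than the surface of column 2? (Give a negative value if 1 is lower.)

For any compensation level in the mantle, the mantle terms cancel and isostasy reduces to e = (Σt_1 − Σt_2) − (Σ(ρt)_1 − Σ(ρt)_2) / ρ_m.
Σt_1 = 33.2 km; Σt_2 = 11.12 km; Σ(ρt)_1 = 92131; Σ(ρt)_2 = 24657.6 (in km·kg m⁻³).
e = (33.2 − 11.12) − (92131 − 24657.6) / 3380 = 2.12 km.

2.12 km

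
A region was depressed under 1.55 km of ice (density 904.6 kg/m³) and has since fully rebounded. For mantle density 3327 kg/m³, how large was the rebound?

Removing the load lets mantle flow back in; uplift u satisfies ρ_ice t = ρ_m u.
u = t ρ_ice/ρ_m = 1.55 km × 904.6/3327 = 0.421 km.

0.421 km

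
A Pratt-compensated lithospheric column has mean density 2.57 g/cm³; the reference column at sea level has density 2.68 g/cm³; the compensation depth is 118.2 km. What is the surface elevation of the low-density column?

5.06 km

ρ_ref D = ρ (D + h) → h = D (ρ_ref − ρ)/ρ.
h = 118.2 km × (2.68 − 2.57)/2.57 = 5.06 km.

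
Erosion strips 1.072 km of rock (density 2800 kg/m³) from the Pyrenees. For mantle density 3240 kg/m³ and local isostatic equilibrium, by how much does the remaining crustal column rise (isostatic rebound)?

Unloading: uplift u = e ρ_c/ρ_m = 1.072 km × 2800/3240 = 0.926 km.

0.926 km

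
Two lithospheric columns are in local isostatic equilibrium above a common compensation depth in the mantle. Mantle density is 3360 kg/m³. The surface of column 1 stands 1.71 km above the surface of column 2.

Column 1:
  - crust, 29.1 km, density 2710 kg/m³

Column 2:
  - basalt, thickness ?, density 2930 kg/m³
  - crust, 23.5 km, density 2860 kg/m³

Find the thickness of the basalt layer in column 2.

Take the compensation level at the base of the deeper column (depth z_c below the surface of column 1) and equate Σ ρ_i t_i down to z_c; mantle fills any gap and the z_c terms cancel.
Column 1: 29.1×2710 + (z_c − 29.1)×3360
Column 2: 1.71×0 + x×2930 + 23.5×2860 + (z_c − 1.71 − 23.5 − x)×3360
The z_c×3360 term appears on both sides and cancels. Collect the known terms of each column as K = Σ(ρt)_known − 3360 × (depth of known layers): K_1 = 78861 − 3360×29.1 = −18915; K_2 = 67210 − 3360×(1.71 + 23.5) = −17495.6.
Balance: K_1 = K_2 − x×(3360 − 2930), so x = (K_2 − K_1)/(3360 − 2930) = 1419.4/430 = 3.3 km.

3.3 km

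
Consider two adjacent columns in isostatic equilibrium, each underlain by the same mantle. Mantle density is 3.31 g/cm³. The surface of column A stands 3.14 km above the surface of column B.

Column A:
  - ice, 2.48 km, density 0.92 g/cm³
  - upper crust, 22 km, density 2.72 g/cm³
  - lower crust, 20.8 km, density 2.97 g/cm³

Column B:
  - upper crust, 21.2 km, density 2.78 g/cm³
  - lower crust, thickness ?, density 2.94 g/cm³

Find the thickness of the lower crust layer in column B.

Take the compensation level at the base of the deeper column (depth z_c below the surface of column A) and equate Σ ρ_i t_i down to z_c; mantle fills any gap and the z_c terms cancel.
Column A: 2.48×0.92 + 22×2.72 + 20.8×2.97 + (z_c − 45.28)×3.31
Column B: 3.14×0 + 21.2×2.78 + x×2.94 + (z_c − 3.14 − 21.2 − x)×3.31
The z_c×3.31 term appears on both sides and cancels. Collect the known terms of each column as K = Σ(ρt)_known − 3.31 × (depth of known layers): K_A = 123.8976 − 3.31×45.28 = −25.9792; K_B = 58.936 − 3.31×(3.14 + 21.2) = −21.6294.
Balance: K_A = K_B − x×(3.31 − 2.94), so x = (K_B − K_A)/(3.31 − 2.94) = 4.3498/0.37 = 11.8 km.

11.8 km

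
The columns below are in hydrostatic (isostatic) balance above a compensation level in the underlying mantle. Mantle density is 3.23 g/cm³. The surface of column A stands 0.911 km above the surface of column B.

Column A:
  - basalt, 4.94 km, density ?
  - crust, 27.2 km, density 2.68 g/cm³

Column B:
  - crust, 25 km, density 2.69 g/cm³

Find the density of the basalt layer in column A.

Take the compensation level at the base of the deeper column (depth z_c below the surface of column A) and equate Σ ρ_i t_i down to z_c; mantle fills any gap and the z_c terms cancel.
Column A: 4.94×ρ + 27.2×2.68 + (z_c − 32.14)×3.23
Column B: 0.911×0 + 25×2.69 + (z_c − 0.911 − 25)×3.23
The z_c×3.23 term appears on both sides and cancels. Collect the known terms of each column as K = Σ(ρt)_known − 3.23 × (depth of known layers): K_A = 72.896 − 3.23×32.14 = −30.9162; K_B = 67.25 − 3.23×(0.911 + 25) = −16.44253.
Balance: K_A + 4.94×ρ = K_B, so ρ = (K_B − K_A)/4.94 = 14.4737/4.94 = 2.93 g/cm³.

2.93 g/cm³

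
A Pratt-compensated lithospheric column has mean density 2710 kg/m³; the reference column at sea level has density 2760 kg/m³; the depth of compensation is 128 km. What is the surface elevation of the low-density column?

2.36 km

ρ_ref D = ρ (D + h) → h = D (ρ_ref − ρ)/ρ.
h = 128 km × (2760 − 2710)/2710 = 2.36 km.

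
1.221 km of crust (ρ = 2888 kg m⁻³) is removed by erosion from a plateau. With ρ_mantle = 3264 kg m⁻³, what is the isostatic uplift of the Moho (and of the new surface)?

Unloading: uplift u = e ρ_c/ρ_m = 1.221 km × 2888/3264 = 1.08 km.

1.08 km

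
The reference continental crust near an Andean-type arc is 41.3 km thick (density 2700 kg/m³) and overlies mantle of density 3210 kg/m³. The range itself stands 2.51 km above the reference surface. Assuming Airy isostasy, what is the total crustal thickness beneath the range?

57.1 km

Root depth r = h ρ_c / (ρ_m − ρ_c) = 2.51 km × 2700 / 510 = 13.29 km.
Total thickness = T + h + r = 41.3 km + 2.51 km + 13.29 km = 57.1 km.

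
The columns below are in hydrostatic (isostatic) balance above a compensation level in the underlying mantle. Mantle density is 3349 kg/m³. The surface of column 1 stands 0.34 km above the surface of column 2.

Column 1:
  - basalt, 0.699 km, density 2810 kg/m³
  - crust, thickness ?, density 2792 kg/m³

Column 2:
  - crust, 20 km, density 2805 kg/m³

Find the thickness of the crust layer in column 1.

Take the compensation level at the base of the deeper column (depth z_c below the surface of column 1) and equate Σ ρ_i t_i down to z_c; mantle fills any gap and the z_c terms cancel.
Column 1: 0.699×2810 + x×2792 + (z_c − 0.699 − x)×3349
Column 2: 0.34×0 + 20×2805 + (z_c − 0.34 − 20)×3349
The z_c×3349 term appears on both sides and cancels. Collect the known terms of each column as K = Σ(ρt)_known − 3349 × (depth of known layers): K_1 = 1964.19 − 3349×0.699 = −376.761; K_2 = 56100 − 3349×(0.34 + 20) = −12018.66.
Balance: K_1 − x×(3349 − 2792) = K_2, so x = (K_1 − K_2)/(3349 − 2792) = 11641.9/557 = 20.9 km.

20.9 km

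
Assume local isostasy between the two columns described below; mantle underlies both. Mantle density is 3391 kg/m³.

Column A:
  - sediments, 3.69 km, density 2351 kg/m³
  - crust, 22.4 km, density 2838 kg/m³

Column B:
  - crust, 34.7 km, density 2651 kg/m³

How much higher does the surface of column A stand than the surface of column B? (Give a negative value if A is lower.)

−2.79 km

For any compensation level in the mantle, the mantle terms cancel and isostasy reduces to e = (Σt_A − Σt_B) − (Σ(ρt)_A − Σ(ρt)_B) / ρ_m.
Σt_A = 26.09 km; Σt_B = 34.7 km; Σ(ρt)_A = 72246.39; Σ(ρt)_B = 91989.7 (in km·kg/m³).
e = (26.09 − 34.7) − (72246.39 − 91989.7) / 3391 = −2.79 km.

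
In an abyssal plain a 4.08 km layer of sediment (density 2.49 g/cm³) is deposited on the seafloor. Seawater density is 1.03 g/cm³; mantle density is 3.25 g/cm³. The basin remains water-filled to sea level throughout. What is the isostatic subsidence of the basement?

Submarine loading: the sediment displaces seawater, and the subsidence is in turn flooded, so s (ρ_m − ρ_w) = t (ρ_sed − ρ_w).
s = 4.08 km × (2.49 − 1.03) / (3.25 − 1.03) = 2.68 km.

2.68 km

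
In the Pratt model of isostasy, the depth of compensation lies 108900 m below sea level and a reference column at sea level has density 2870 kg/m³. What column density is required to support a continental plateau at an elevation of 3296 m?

Pratt balance: ρ_ref D = ρ (D + h).
ρ = ρ_ref D/(D + h) = 2870 × 108900 m/(108900 m + 3296 m) = 2790 kg/m³.

2790 kg/m³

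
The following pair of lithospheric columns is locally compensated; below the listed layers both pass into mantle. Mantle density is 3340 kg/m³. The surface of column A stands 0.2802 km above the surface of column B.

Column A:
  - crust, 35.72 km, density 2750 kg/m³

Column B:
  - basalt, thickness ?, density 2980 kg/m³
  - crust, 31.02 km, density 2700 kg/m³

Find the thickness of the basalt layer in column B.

0.795 km

Take the compensation level at the base of the deeper column (depth z_c below the surface of column A) and equate Σ ρ_i t_i down to z_c; mantle fills any gap and the z_c terms cancel.
Column A: 35.72×2750 + (z_c − 35.72)×3340
Column B: 0.2802×0 + x×2980 + 31.02×2700 + (z_c − 0.2802 − 31.02 − x)×3340
The z_c×3340 term appears on both sides and cancels. Collect the known terms of each column as K = Σ(ρt)_known − 3340 × (depth of known layers): K_A = 98230 − 3340×35.72 = −21074.8; K_B = 83754 − 3340×(0.2802 + 31.02) = −20788.668.
Balance: K_A = K_B − x×(3340 − 2980), so x = (K_B − K_A)/(3340 − 2980) = 286.132/360 = 0.795 km.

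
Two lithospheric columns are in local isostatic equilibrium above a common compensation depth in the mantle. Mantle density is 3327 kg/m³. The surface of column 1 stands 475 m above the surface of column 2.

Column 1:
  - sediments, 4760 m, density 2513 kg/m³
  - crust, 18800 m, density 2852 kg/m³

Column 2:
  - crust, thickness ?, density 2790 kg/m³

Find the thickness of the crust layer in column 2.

Take the compensation level at the base of the deeper column (depth z_c below the surface of column 1) and equate Σ ρ_i t_i down to z_c; mantle fills any gap and the z_c terms cancel.
Column 1: 4760×2513 + 18800×2852 + (z_c − 23560)×3327
Column 2: 475×0 + x×2790 + (z_c − 475 − 0 − x)×3327
The z_c×3327 term appears on both sides and cancels. Collect the known terms of each column as K = Σ(ρt)_known − 3327 × (depth of known layers): K_1 = 65579480 − 3327×23560 = −12804640; K_2 = 0 − 3327×(475 + 0) = −1580325.
Balance: K_1 = K_2 − x×(3327 − 2790), so x = (K_2 − K_1)/(3327 − 2790) = 11224300/537 = 20900 m.

20900 m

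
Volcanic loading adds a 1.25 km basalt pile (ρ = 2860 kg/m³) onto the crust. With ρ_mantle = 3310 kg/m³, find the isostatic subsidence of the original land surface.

1.08 km

Subaerial loading: s = t ρ_load / ρ_m.
s = 1.25 km × 2860/3310 = 1.08 km.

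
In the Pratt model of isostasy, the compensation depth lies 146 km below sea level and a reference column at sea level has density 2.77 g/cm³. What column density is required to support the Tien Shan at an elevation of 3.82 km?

Pratt balance: ρ_ref D = ρ (D + h).
ρ = ρ_ref D/(D + h) = 2.77 × 146 km/(146 km + 3.82 km) = 2.7 g/cm³.

2.7 g/cm³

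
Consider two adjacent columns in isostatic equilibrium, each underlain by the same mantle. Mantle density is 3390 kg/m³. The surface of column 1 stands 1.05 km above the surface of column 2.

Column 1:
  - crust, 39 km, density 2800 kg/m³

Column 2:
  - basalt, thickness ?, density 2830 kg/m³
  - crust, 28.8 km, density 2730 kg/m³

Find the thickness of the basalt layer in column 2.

0.79 km

Take the compensation level at the base of the deeper column (depth z_c below the surface of column 1) and equate Σ ρ_i t_i down to z_c; mantle fills any gap and the z_c terms cancel.
Column 1: 39×2800 + (z_c − 39)×3390
Column 2: 1.05×0 + x×2830 + 28.8×2730 + (z_c − 1.05 − 28.8 − x)×3390
The z_c×3390 term appears on both sides and cancels. Collect the known terms of each column as K = Σ(ρt)_known − 3390 × (depth of known layers): K_1 = 109200 − 3390×39 = −23010; K_2 = 78624 − 3390×(1.05 + 28.8) = −22567.5.
Balance: K_1 = K_2 − x×(3390 − 2830), so x = (K_2 − K_1)/(3390 − 2830) = 442.5/560 = 0.79 km.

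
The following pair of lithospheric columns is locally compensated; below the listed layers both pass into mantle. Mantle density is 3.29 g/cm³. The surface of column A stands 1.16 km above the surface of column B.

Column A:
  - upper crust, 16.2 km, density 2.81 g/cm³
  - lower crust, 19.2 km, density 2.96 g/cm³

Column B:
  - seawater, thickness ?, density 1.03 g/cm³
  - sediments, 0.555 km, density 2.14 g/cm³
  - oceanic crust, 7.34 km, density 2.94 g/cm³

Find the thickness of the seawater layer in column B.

Take the compensation level at the base of the deeper column (depth z_c below the surface of column A) and equate Σ ρ_i t_i down to z_c; mantle fills any gap and the z_c terms cancel.
Column A: 16.2×2.81 + 19.2×2.96 + (z_c − 35.4)×3.29
Column B: 1.16×0 + x×1.03 + 0.555×2.14 + 7.34×2.94 + (z_c − 1.16 − 7.895 − x)×3.29
The z_c×3.29 term appears on both sides and cancels. Collect the known terms of each column as K = Σ(ρt)_known − 3.29 × (depth of known layers): K_A = 102.354 − 3.29×35.4 = −14.112; K_B = 22.7673 − 3.29×(1.16 + 7.895) = −7.02365.
Balance: K_A = K_B − x×(3.29 − 1.03), so x = (K_B − K_A)/(3.29 − 1.03) = 7.08835/2.26 = 3.14 km.

3.14 km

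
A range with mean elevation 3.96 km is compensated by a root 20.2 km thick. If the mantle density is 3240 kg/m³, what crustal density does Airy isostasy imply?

2710 kg/m³

ρ_c h = (ρ_m − ρ_c) r → ρ_c (h + r) = ρ_m r → ρ_c = ρ_m r / (h + r).
ρ_c = 3240 × 20.2 km / (3.96 km + 20.2 km) = 2710 kg/m³.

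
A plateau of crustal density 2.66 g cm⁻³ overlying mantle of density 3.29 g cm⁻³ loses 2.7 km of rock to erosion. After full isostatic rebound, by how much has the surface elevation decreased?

0.517 km

Rebound u = e ρ_c/ρ_m = 2.7 km × 2.66/3.29 = 2.183 km.
Net surface drop = e − u = 2.7 km − 2.183 km = e (ρ_m − ρ_c)/ρ_m = 0.517 km.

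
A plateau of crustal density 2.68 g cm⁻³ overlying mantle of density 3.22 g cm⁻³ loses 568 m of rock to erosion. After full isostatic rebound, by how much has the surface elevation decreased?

Rebound u = e ρ_c/ρ_m = 568 m × 2.68/3.22 = 472.7 m.
Net surface drop = e − u = 568 m − 472.7 m = e (ρ_m − ρ_c)/ρ_m = 95.3 m.

95.3 m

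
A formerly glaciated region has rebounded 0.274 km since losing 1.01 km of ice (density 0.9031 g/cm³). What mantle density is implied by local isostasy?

ρ_m = ρ_ice t / u = 0.9031 × 1.01 km/0.274 km = 3.33 g/cm³.

3.33 g/cm³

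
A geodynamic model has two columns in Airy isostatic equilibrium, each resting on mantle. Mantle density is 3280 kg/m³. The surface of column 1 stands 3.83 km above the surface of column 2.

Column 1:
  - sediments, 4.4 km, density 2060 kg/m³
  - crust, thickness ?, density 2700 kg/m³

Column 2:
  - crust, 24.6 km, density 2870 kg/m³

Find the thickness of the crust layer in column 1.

29.8 km

Take the compensation level at the base of the deeper column (depth z_c below the surface of column 1) and equate Σ ρ_i t_i down to z_c; mantle fills any gap and the z_c terms cancel.
Column 1: 4.4×2060 + x×2700 + (z_c − 4.4 − x)×3280
Column 2: 3.83×0 + 24.6×2870 + (z_c − 3.83 − 24.6)×3280
The z_c×3280 term appears on both sides and cancels. Collect the known terms of each column as K = Σ(ρt)_known − 3280 × (depth of known layers): K_1 = 9064 − 3280×4.4 = −5368; K_2 = 70602 − 3280×(3.83 + 24.6) = −22648.4.
Balance: K_1 − x×(3280 − 2700) = K_2, so x = (K_1 − K_2)/(3280 − 2700) = 17280.4/580 = 29.8 km.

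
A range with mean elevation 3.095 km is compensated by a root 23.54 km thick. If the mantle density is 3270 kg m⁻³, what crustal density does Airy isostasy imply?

ρ_c h = (ρ_m − ρ_c) r → ρ_c (h + r) = ρ_m r → ρ_c = ρ_m r / (h + r).
ρ_c = 3270 × 23.54 km / (3.095 km + 23.54 km) = 2890 kg m⁻³.

2890 kg m⁻³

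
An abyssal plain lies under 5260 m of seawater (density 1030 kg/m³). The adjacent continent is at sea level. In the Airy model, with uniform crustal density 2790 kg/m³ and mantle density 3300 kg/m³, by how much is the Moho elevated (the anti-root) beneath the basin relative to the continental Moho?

In Airy isostatic equilibrium: replacing crust with seawater at the top is compensated by replacing crust with mantle at the base: d (ρ_c − ρ_w) = a (ρ_m − ρ_c).
a = d (ρ_c − ρ_w)/(ρ_m − ρ_c) = 5260 m × 1760/510 = 18200 m.

18200 m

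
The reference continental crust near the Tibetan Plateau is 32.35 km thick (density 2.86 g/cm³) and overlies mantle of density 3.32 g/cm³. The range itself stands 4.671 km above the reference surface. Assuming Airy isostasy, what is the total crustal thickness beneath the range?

66.1 km

Root depth r = h ρ_c / (ρ_m − ρ_c) = 4.671 km × 2.86 / 0.46 = 29.04 km.
Total thickness = T + h + r = 32.35 km + 4.671 km + 29.04 km = 66.1 km.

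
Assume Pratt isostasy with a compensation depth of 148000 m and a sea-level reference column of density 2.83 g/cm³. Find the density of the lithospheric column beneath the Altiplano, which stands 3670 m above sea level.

2.76 g/cm³

Pratt balance: ρ_ref D = ρ (D + h).
ρ = ρ_ref D/(D + h) = 2.83 × 148000 m/(148000 m + 3670 m) = 2.76 g/cm³.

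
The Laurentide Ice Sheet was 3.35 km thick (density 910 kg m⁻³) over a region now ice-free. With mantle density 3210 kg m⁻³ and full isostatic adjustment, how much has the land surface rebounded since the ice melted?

0.95 km

Removing the load lets mantle flow back in; uplift u satisfies ρ_ice t = ρ_m u.
u = t ρ_ice/ρ_m = 3.35 km × 910/3210 = 0.95 km.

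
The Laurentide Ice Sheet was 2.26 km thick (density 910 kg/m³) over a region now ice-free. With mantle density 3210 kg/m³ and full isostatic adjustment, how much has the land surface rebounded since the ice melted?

0.641 km

Removing the load lets mantle flow back in; uplift u satisfies ρ_ice t = ρ_m u.
u = t ρ_ice/ρ_m = 2.26 km × 910/3210 = 0.641 km.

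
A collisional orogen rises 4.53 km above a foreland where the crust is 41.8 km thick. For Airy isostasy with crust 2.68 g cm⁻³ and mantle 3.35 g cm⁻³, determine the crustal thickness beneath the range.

Root depth r = h ρ_c / (ρ_m − ρ_c) = 4.53 km × 2.68 / 0.67 = 18.12 km.
Total thickness = T + h + r = 41.8 km + 4.53 km + 18.12 km = 64.5 km.

64.5 km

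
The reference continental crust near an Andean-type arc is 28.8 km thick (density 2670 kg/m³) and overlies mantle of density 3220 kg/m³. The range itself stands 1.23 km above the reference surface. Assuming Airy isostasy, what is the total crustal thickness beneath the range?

36 km

Root depth r = h ρ_c / (ρ_m − ρ_c) = 1.23 km × 2670 / 550 = 5.971 km.
Total thickness = T + h + r = 28.8 km + 1.23 km + 5.971 km = 36 km.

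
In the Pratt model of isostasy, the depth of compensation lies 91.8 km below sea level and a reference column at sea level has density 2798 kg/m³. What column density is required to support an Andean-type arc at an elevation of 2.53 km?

2720 kg/m³

Pratt balance: ρ_ref D = ρ (D + h).
ρ = ρ_ref D/(D + h) = 2798 × 91.8 km/(91.8 km + 2.53 km) = 2720 kg/m³.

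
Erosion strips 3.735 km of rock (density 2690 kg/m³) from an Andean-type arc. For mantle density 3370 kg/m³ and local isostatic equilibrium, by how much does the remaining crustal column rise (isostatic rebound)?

Unloading: uplift u = e ρ_c/ρ_m = 3.735 km × 2690/3370 = 2.98 km.

2.98 km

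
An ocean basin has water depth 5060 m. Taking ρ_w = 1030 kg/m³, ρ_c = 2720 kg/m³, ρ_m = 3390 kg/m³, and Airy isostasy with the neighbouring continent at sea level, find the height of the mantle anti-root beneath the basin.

12800 m

Balancing pressure at the compensation depth: replacing crust with seawater at the top is compensated by replacing crust with mantle at the base: d (ρ_c − ρ_w) = a (ρ_m − ρ_c).
a = d (ρ_c − ρ_w)/(ρ_m − ρ_c) = 5060 m × 1690/670 = 12800 m.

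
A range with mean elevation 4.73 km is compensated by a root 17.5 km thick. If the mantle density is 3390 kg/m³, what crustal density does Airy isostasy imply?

ρ_c h = (ρ_m − ρ_c) r → ρ_c (h + r) = ρ_m r → ρ_c = ρ_m r / (h + r).
ρ_c = 3390 × 17.5 km / (4.73 km + 17.5 km) = 2670 kg/m³.

2670 kg/m³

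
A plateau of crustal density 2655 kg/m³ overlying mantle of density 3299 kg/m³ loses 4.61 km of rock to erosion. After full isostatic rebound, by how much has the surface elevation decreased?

0.9 km

Rebound u = e ρ_c/ρ_m = 4.61 km × 2655/3299 = 3.71 km.
Net surface drop = e − u = 4.61 km − 3.71 km = e (ρ_m − ρ_c)/ρ_m = 0.9 km.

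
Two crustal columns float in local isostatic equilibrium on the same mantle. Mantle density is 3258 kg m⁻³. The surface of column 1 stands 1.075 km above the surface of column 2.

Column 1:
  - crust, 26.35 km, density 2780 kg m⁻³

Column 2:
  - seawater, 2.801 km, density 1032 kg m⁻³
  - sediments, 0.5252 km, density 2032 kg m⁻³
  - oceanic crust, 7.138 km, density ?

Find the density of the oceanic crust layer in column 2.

2950 kg m⁻³

Take the compensation level at the base of the deeper column (depth z_c below the surface of column 1) and equate Σ ρ_i t_i down to z_c; mantle fills any gap and the z_c terms cancel.
Column 1: 26.35×2780 + (z_c − 26.35)×3258
Column 2: 1.075×0 + 2.801×1032 + 0.5252×2032 + 7.138×ρ + (z_c − 1.075 − 10.4642)×3258
The z_c×3258 term appears on both sides and cancels. Collect the known terms of each column as K = Σ(ρt)_known − 3258 × (depth of known layers): K_1 = 73253 − 3258×26.35 = −12595.3; K_2 = 3957.8384 − 3258×(1.075 + 10.4642) = −33636.8752.
Balance: K_1 = K_2 + 7.138×ρ, so ρ = (K_1 − K_2)/7.138 = 21041.6/7.138 = 2950 kg m⁻³.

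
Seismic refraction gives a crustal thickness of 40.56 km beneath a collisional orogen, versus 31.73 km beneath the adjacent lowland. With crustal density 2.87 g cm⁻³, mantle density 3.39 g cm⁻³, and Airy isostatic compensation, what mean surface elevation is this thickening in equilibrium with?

1.35 km

Excess crust Δ = 40.56 km − 31.73 km = 8.83 km, split between elevation h and root r with h + r = Δ.
Airy balance ρ_c h = (ρ_m − ρ_c) r gives r = h ρ_c/(ρ_m − ρ_c), so h (1 + ρ_c/(ρ_m − ρ_c)) = Δ, i.e. h = Δ (ρ_m − ρ_c)/ρ_m.
h = 8.83 km × 0.52/3.39 = 1.35 km.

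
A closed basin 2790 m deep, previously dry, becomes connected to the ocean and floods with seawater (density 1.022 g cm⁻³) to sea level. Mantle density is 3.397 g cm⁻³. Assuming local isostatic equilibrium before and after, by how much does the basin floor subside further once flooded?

1200 m

After flooding the water column is d + s deep. Its weight must equal the weight of mantle displaced by the extra subsidence s: (d + s) ρ_w = s ρ_m.
s = d ρ_w / (ρ_m − ρ_w) = 2790 m × 1.022/(3.397 − 1.022) = 1200 m.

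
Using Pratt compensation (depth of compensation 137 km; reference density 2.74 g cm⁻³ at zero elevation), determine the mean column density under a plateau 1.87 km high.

2.7 g cm⁻³

Pratt balance: ρ_ref D = ρ (D + h).
ρ = ρ_ref D/(D + h) = 2.74 × 137 km/(137 km + 1.87 km) = 2.7 g cm⁻³.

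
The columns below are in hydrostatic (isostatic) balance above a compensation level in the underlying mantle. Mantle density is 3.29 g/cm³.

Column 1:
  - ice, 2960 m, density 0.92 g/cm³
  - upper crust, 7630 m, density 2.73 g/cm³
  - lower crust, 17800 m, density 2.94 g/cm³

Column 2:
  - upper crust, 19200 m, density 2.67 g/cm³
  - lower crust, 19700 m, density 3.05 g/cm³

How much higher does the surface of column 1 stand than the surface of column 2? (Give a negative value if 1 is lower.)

For any compensation level in the mantle, the mantle terms cancel and isostasy reduces to e = (Σt_1 − Σt_2) − (Σ(ρt)_1 − Σ(ρt)_2) / ρ_m.
Σt_1 = 28390 m; Σt_2 = 38900 m; Σ(ρt)_1 = 75885.1; Σ(ρt)_2 = 111349 (in m·g/cm³).
e = (28390 − 38900) − (75885.1 − 111349) / 3.29 = 269 m.

269 m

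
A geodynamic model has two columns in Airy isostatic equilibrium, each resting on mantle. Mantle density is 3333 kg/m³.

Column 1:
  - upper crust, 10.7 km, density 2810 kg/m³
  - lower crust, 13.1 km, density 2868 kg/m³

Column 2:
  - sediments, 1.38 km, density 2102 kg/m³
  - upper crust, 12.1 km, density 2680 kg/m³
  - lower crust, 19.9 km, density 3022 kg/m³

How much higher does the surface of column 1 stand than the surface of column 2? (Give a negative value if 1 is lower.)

For any compensation level in the mantle, the mantle terms cancel and isostasy reduces to e = (Σt_1 − Σt_2) − (Σ(ρt)_1 − Σ(ρt)_2) / ρ_m.
Σt_1 = 23.8 km; Σt_2 = 33.38 km; Σ(ρt)_1 = 67637.8; Σ(ρt)_2 = 95466.56 (in km·kg/m³).
e = (23.8 − 33.38) − (67637.8 − 95466.56) / 3333 = −1.23 km.

−1.23 km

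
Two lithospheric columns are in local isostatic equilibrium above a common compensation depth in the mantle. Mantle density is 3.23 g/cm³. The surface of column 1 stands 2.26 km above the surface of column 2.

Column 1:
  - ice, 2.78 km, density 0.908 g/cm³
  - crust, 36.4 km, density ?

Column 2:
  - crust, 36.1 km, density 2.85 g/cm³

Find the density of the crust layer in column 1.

2.83 g/cm³

Take the compensation level at the base of the deeper column (depth z_c below the surface of column 1) and equate Σ ρ_i t_i down to z_c; mantle fills any gap and the z_c terms cancel.
Column 1: 2.78×0.908 + 36.4×ρ + (z_c − 39.18)×3.23
Column 2: 2.26×0 + 36.1×2.85 + (z_c − 2.26 − 36.1)×3.23
The z_c×3.23 term appears on both sides and cancels. Collect the known terms of each column as K = Σ(ρt)_known − 3.23 × (depth of known layers): K_1 = 2.52424 − 3.23×39.18 = −124.02716; K_2 = 102.885 − 3.23×(2.26 + 36.1) = −21.0178.
Balance: K_1 + 36.4×ρ = K_2, so ρ = (K_2 − K_1)/36.4 = 103.009/36.4 = 2.83 g/cm³.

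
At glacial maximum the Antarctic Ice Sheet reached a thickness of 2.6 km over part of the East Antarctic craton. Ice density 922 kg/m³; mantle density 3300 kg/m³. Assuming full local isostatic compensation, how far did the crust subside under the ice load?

0.726 km

For local isostatic compensation: the ice load ρ_ice t is balanced by mantle displaced below, ρ_m s.
s = t ρ_ice / ρ_m = 2.6 km × 922/3300 = 0.726 km.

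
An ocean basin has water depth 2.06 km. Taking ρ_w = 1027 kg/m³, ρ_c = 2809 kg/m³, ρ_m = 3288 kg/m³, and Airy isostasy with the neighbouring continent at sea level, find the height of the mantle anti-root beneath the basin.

7.66 km

In Airy isostatic equilibrium: replacing crust with seawater at the top is compensated by replacing crust with mantle at the base: d (ρ_c − ρ_w) = a (ρ_m − ρ_c).
a = d (ρ_c − ρ_w)/(ρ_m − ρ_c) = 2.06 km × 1782/479 = 7.66 km.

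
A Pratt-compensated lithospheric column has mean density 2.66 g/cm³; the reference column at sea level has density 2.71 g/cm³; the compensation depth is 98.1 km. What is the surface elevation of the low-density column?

ρ_ref D = ρ (D + h) → h = D (ρ_ref − ρ)/ρ.
h = 98.1 km × (2.71 − 2.66)/2.66 = 1.84 km.

1.84 km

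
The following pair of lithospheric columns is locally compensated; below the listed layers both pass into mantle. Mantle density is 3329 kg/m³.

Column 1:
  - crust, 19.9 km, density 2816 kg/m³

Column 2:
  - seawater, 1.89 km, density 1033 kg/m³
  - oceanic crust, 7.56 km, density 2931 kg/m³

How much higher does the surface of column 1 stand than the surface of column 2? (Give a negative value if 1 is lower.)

0.859 km

For any compensation level in the mantle, the mantle terms cancel and isostasy reduces to e = (Σt_1 − Σt_2) − (Σ(ρt)_1 − Σ(ρt)_2) / ρ_m.
Σt_1 = 19.9 km; Σt_2 = 9.45 km; Σ(ρt)_1 = 56038.4; Σ(ρt)_2 = 24110.73 (in km·kg/m³).
e = (19.9 − 9.45) − (56038.4 − 24110.73) / 3329 = 0.859 km.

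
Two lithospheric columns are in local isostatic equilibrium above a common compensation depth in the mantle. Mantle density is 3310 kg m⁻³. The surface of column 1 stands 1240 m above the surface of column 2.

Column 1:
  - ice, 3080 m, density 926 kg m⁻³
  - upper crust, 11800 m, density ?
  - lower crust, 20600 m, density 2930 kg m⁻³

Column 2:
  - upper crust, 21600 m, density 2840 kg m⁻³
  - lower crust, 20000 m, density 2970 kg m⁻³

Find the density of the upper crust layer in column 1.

Take the compensation level at the base of the deeper column (depth z_c below the surface of column 1) and equate Σ ρ_i t_i down to z_c; mantle fills any gap and the z_c terms cancel.
Column 1: 3080×926 + 11800×ρ + 20600×2930 + (z_c − 35480)×3310
Column 2: 1240×0 + 21600×2840 + 20000×2970 + (z_c − 1240 − 41600)×3310
The z_c×3310 term appears on both sides and cancels. Collect the known terms of each column as K = Σ(ρt)_known − 3310 × (depth of known layers): K_1 = 63210080 − 3310×35480 = −54228720; K_2 = 120744000 − 3310×(1240 + 41600) = −21056400.
Balance: K_1 + 11800×ρ = K_2, so ρ = (K_2 − K_1)/11800 = 33172300/11800 = 2810 kg m⁻³.

2810 kg m⁻³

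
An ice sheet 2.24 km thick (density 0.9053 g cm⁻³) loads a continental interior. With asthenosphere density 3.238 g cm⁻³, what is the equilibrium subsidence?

In Airy isostatic equilibrium: the ice load ρ_ice t is balanced by mantle displaced below, ρ_m s.
s = t ρ_ice / ρ_m = 2.24 km × 0.9053/3.238 = 0.626 km.

0.626 km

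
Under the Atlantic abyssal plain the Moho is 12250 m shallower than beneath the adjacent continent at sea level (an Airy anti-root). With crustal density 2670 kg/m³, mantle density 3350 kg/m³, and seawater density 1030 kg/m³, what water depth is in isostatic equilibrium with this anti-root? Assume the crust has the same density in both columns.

5080 m

Replacing a thickness d of crust by seawater at the top must be balanced by replacing crust with mantle at the base: d (ρ_c − ρ_w) = a (ρ_m − ρ_c).
d = a (ρ_m − ρ_c)/(ρ_c − ρ_w) = 12250 m × 680/1640 = 5080 m.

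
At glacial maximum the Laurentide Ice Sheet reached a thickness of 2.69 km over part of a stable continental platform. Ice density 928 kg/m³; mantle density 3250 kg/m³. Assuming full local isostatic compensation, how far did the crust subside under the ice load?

0.768 km

In Airy isostatic equilibrium: the ice load ρ_ice t is balanced by mantle displaced below, ρ_m s.
s = t ρ_ice / ρ_m = 2.69 km × 928/3250 = 0.768 km.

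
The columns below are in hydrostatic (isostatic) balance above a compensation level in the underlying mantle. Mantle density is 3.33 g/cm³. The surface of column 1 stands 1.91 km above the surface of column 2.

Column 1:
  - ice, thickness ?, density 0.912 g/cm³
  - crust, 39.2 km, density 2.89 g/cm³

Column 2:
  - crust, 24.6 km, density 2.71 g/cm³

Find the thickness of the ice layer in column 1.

Take the compensation level at the base of the deeper column (depth z_c below the surface of column 1) and equate Σ ρ_i t_i down to z_c; mantle fills any gap and the z_c terms cancel.
Column 1: x×0.912 + 39.2×2.89 + (z_c − 39.2 − x)×3.33
Column 2: 1.91×0 + 24.6×2.71 + (z_c − 1.91 − 24.6)×3.33
The z_c×3.33 term appears on both sides and cancels. Collect the known terms of each column as K = Σ(ρt)_known − 3.33 × (depth of known layers): K_1 = 113.288 − 3.33×39.2 = −17.248; K_2 = 66.666 − 3.33×(1.91 + 24.6) = −21.6123.
Balance: K_1 − x×(3.33 − 0.912) = K_2, so x = (K_1 − K_2)/(3.33 − 0.912) = 4.3643/2.418 = 1.8 km.

1.8 km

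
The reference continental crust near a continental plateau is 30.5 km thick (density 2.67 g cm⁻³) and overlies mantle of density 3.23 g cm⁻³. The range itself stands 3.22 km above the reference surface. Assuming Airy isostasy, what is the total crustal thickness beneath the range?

Root depth r = h ρ_c / (ρ_m − ρ_c) = 3.22 km × 2.67 / 0.56 = 15.35 km.
Total thickness = T + h + r = 30.5 km + 3.22 km + 15.35 km = 49.1 km.

49.1 km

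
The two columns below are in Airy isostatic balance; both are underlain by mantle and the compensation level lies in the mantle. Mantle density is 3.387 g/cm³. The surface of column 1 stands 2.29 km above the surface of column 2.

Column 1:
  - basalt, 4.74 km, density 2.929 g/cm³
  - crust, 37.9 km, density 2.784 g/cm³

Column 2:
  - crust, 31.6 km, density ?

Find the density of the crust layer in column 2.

2.84 g/cm³

Take the compensation level at the base of the deeper column (depth z_c below the surface of column 1) and equate Σ ρ_i t_i down to z_c; mantle fills any gap and the z_c terms cancel.
Column 1: 4.74×2.929 + 37.9×2.784 + (z_c − 42.64)×3.387
Column 2: 2.29×0 + 31.6×ρ + (z_c − 2.29 − 31.6)×3.387
The z_c×3.387 term appears on both sides and cancels. Collect the known terms of each column as K = Σ(ρt)_known − 3.387 × (depth of known layers): K_1 = 119.39706 − 3.387×42.64 = −25.02462; K_2 = 0 − 3.387×(2.29 + 31.6) = −114.78543.
Balance: K_1 = K_2 + 31.6×ρ, so ρ = (K_1 − K_2)/31.6 = 89.7608/31.6 = 2.84 g/cm³.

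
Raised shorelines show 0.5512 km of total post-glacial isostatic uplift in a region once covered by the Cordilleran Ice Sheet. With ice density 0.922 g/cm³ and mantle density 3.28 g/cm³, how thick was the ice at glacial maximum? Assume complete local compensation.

1.96 km

u = t ρ_ice/ρ_m → t = u ρ_m/ρ_ice = 0.5512 km × 3.28/0.922 = 1.96 km.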